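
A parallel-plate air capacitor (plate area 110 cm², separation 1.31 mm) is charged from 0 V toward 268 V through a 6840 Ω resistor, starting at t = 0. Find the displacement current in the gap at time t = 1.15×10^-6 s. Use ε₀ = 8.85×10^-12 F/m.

C = ε₀A/d = (8.85×10^-12)(0.0110)/(1.31×10^-3) = 7.431×10^-11 F and τ = RC = 5.083×10^-7 s. I_d in the gap equals the RC charging current.
I_d(t) = (V₀/R) e^(−t/τ) = 0.03918 · e^(−2.262) = 4.08×10^-3 A.

4.08×10^-3 A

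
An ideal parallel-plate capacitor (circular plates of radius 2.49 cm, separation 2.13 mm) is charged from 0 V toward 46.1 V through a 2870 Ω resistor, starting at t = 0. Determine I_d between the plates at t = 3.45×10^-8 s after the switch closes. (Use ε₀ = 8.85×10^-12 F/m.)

3.64×10^-3 A

C = ε₀A/d = (8.85×10^-12)(1.948×10^-3)/(2.13×10^-3) = 8.094×10^-12 F and τ = RC = 2.323×10^-8 s. I_d in the gap equals the RC charging current.
I_d(t) = (V₀/R) e^(−t/τ) = 0.01606 · e^(−1.485) = 3.64×10^-3 A.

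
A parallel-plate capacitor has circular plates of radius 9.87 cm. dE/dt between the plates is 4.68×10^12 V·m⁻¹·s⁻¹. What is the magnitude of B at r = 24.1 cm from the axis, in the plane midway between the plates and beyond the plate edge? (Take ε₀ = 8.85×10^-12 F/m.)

Total displacement current: I_d = ε₀(πR²)(dE/dt) = (8.85×10^-12)(0.03060)(4.68×10^12) = 1.267 A.
Outside the plates the loop encloses all of I_d, so B·2πr = μ₀ I_d and B = 1.05×10^-6 T.

1.05×10^-6 T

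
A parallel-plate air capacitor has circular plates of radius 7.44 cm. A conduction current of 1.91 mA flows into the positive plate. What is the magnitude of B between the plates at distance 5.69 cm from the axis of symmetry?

3.93×10^-9 T

No conduction current crosses the gap, so I_d there equals the 1.91×10^-3 A in the leads.
An Ampèrian loop of radius r encloses a fraction (r/R)² of I_d. Then B·2πr = μ₀ I_d (r/R)², giving B = μ₀ I_d r/(2πR²) = 3.93×10^-9 T.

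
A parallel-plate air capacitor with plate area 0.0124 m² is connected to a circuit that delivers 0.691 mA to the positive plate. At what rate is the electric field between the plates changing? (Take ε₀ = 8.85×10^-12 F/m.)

6.30×10^9 V/(m·s)

Charge continuity gives I_d = I = 6.91×10^-4 A between the plates.
Inverting I_d = ε₀ A dE/dt gives dE/dt = 6.91×10^-4 / (8.85×10^-12 · 0.0124) = 6.30×10^9 V/(m·s).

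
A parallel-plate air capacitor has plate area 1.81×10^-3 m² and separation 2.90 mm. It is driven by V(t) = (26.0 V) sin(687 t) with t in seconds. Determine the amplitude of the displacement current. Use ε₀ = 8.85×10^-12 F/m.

C = ε₀A/d = (8.85×10^-12)(1.81×10^-3)/(2.90×10^-3) = 5.524×10^-12 F; ω = 687 rad/s.
I_d = C dV/dt, so |I_d|_max = C V₀ ω = (5.524×10^-12)(26.0)(687) = 9.87×10^-8 A.

9.87×10^-8 A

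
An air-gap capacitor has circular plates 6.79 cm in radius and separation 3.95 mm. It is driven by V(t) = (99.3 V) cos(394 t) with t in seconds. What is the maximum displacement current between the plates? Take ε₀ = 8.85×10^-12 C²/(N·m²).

The displacement current equals the conduction current C dV/dt, which peaks at C V₀ ω.
With C = ε₀A/d = (8.85×10^-12)(0.01448)/(3.95×10^-3) = 3.244×10^-11 F and ω = 394 rad/s, I_d,max = (3.244×10^-11)(99.3)(394) = 1.27×10^-6 A.

1.27×10^-6 A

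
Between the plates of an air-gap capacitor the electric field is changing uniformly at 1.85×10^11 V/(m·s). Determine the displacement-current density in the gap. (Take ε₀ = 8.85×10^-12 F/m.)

1.64 A/m²

J_d = ε₀ dE/dt = (8.85×10^-12)(1.85×10^11) = 1.64 A/m².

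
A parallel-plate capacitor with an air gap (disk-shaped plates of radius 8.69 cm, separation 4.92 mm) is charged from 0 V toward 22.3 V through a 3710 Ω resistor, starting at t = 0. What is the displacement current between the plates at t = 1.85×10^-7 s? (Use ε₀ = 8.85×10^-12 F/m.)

C = ε₀A/d = (8.85×10^-12)(0.02372)/(4.92×10^-3) = 4.267×10^-11 F, so τ = RC = 1.583×10^-7 s.
The conduction current is I(t) = (V₀/R) e^(−t/τ), and the displacement current between the plates equals it.
t/τ = 1.169; I_d = (22.3/3710) · e^(−1.169) = (6.011×10^-3)(0.3107) = 1.87×10^-3 A.

1.87×10^-3 A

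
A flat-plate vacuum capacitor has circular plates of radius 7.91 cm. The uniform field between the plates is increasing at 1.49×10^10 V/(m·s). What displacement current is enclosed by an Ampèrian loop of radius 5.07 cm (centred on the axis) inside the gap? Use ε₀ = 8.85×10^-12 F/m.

1.06×10^-3 A

I_d = ε₀ dΦ_E/dt = ε₀ πR² (dE/dt) = (8.85×10^-12)(0.01966)(1.49×10^10) = 2.592×10^-3 A through the full plate area.
Since J_d is uniform, the enclosed fraction is (r/R)² = 0.4108, giving I_d,enc = 1.06×10^-3 A.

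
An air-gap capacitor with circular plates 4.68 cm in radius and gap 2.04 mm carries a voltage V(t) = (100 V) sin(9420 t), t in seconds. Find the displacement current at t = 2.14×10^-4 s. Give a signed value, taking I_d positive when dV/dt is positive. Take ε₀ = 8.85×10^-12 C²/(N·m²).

-1.21×10^-5 A

dV/dt = (100)(9420)·cos(2.01588) = -4.056×10^5 V/s.
I_d = C dV/dt with C = ε₀A/d = (8.85×10^-12)(6.881×10^-3)/(2.04×10^-3) = 2.985×10^-11 F, so I_d = (2.985×10^-11)(-4.056×10^5) = -1.21×10^-5 A.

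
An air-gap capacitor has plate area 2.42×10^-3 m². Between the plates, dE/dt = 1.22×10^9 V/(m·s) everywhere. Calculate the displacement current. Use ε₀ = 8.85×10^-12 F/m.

2.61×10^-5 A

I_d = ε₀ A (dE/dt) = (8.85×10^-12)(2.42×10^-3 m²)(1.22×10^9) = 2.61×10^-5 A.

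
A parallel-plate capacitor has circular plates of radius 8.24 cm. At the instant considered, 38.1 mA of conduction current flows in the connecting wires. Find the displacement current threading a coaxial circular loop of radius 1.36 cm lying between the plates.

1.04×10^-3 A

No conduction current crosses the gap, so I_d there equals the 0.0381 A in the leads.
The field is uniform, so I_d,enc = I_d (r/R)² = (0.0381)(1.36/8.24)² = 1.04×10^-3 A.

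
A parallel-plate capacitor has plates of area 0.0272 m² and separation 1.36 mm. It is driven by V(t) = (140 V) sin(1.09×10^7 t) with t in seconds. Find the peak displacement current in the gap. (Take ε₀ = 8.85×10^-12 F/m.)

(dE/dt)_max = V₀ω/d = 1.122×10^12 V/(m·s); ω = 1.09×10^7 rad/s.
I_d,max = ε₀ A (dE/dt)_max = (8.85×10^-12)(0.0272)(1.122×10^12) = 0.270 A.

0.270 A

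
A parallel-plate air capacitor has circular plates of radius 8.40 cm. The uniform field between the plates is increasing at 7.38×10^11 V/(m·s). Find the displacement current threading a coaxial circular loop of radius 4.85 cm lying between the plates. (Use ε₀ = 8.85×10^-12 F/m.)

0.0483 A

I_d = ε₀ dΦ_E/dt = ε₀ πR² (dE/dt) = (8.85×10^-12)(0.02217)(7.38×10^11) = 0.1448 A through the full plate area.
Through an area πr² the displacement current is I_d·(πr²/πR²) = I_d (r/R)² = 0.0483 A.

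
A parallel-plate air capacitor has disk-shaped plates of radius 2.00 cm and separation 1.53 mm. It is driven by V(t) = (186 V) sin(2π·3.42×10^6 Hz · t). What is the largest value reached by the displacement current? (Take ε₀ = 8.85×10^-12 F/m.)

0.0291 A

(dE/dt)_max = V₀ω/d = 2.613×10^12 V/(m·s); ω = 2πf = 2.149×10^7 rad/s.
I_d,max = ε₀ A (dE/dt)_max = (8.85×10^-12)(1.257×10^-3)(2.613×10^12) = 0.0291 A.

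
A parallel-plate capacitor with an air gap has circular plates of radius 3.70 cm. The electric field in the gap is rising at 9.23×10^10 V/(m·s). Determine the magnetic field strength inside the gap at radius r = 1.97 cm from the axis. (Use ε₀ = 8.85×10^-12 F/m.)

Through the whole plate area (πR² = 4.301×10^-3 m²), I_d = ε₀ πR² dE/dt = 3.513×10^-3 A.
∮B·dl = μ₀ I_d,enc with I_d,enc = I_d r²/R² = 9.959×10^-4 A; so B = μ₀ I_d,enc/(2πr) = 1.01×10^-8 T.

1.01×10^-8 T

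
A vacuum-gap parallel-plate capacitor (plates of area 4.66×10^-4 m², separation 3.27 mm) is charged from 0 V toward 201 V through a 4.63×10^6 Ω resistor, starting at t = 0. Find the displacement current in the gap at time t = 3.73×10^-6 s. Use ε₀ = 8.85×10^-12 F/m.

2.29×10^-5 A

C = ε₀A/d = (8.85×10^-12)(4.66×10^-4)/(3.27×10^-3) = 1.261×10^-12 F, so τ = RC = 5.838×10^-6 s.
The conduction current is I(t) = (V₀/R) e^(−t/τ), and the displacement current between the plates equals it.
t/τ = 0.6389; I_d = (201/4.63×10^6) · e^(−0.6389) = (4.341×10^-5)(0.5279) = 2.29×10^-5 A.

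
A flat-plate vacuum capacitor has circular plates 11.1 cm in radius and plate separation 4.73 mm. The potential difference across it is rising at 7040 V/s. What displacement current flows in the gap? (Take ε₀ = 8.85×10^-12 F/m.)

E = V/d so dE/dt = (dV/dt)/d = 1.488×10^6 V/(m·s), and I_d = ε₀ A dE/dt = (8.85×10^-12)(0.03871)(1.488×10^6) = 5.10×10^-7 A.

5.10×10^-7 A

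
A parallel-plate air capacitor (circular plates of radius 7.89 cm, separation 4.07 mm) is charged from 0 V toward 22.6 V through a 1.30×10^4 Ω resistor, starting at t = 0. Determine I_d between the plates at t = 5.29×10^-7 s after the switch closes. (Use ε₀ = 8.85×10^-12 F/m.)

6.68×10^-4 A

With C = ε₀A/d = (8.85×10^-12)(0.01956)/(4.07×10^-3) = 4.253×10^-11 F, the time constant is τ = RC = 5.529×10^-7 s, so t/τ = 0.9568 and e^(−t/τ) = 0.3841.
I_d = I_cond = (V₀/R) e^(−t/τ) = (1.738×10^-3)(0.3841) = 6.68×10^-4 A.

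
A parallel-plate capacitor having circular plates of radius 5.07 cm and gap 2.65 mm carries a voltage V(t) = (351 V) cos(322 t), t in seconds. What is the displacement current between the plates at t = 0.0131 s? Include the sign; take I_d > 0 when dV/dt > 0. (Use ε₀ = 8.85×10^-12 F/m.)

dE/dt = (V₀ω/d)·−sin(ωt) with ωt = 4.2182 rad: (351)(322)(0.8804)/(2.65×10^-3) = 3.755×10^7 V/(m·s).
I_d = ε₀ A dE/dt = (8.85×10^-12)(8.075×10^-3)(3.755×10^7) = 2.68×10^-6 A.

2.68×10^-6 A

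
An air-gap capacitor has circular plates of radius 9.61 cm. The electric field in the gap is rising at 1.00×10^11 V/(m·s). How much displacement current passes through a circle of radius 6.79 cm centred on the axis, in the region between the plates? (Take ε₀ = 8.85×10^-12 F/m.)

0.0128 A

Through the whole plate area (πR² = 0.02901 m²), I_d = ε₀ πR² dE/dt = 0.02567 A.
Since J_d is uniform, the enclosed fraction is (r/R)² = 0.4992, giving I_d,enc = 0.0128 A.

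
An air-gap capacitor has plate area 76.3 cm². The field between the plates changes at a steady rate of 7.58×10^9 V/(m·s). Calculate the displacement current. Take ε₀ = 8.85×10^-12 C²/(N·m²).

The displacement current is ε₀ times dΦ_E/dt = ε₀ A dE/dt = (8.85×10^-12)(7.63×10^-3)(7.58×10^9) = 5.12×10^-4 A.

5.12×10^-4 A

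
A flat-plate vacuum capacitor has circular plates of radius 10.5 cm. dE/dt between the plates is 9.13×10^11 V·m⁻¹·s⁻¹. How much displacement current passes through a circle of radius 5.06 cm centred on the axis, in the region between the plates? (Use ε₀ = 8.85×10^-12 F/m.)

0.0650 A

Through the whole plate area (πR² = 0.03464 m²), I_d = ε₀ πR² dE/dt = 0.2799 A.
The field is uniform, so I_d,enc = I_d (r/R)² = (0.2799)(5.06/10.5)² = 0.0650 A.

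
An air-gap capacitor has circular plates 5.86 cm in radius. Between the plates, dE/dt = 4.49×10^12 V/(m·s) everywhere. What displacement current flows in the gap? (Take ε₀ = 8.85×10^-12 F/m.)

With a uniform field, Φ_E = EA, so I_d = ε₀ A dE/dt = 0.429 A.

0.429 A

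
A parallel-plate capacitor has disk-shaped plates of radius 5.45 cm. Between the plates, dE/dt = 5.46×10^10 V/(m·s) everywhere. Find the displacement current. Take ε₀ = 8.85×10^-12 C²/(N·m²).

4.51×10^-3 A

I_d = ε₀ A (dE/dt) = (8.85×10^-12)(9.331×10^-3 m²)(5.46×10^10) = 4.51×10^-3 A.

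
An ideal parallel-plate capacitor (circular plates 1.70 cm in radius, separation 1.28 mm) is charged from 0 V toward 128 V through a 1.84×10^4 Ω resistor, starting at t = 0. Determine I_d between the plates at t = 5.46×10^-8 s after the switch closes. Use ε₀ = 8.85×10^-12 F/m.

C = ε₀A/d = (8.85×10^-12)(9.079×10^-4)/(1.28×10^-3) = 6.277×10^-12 F and τ = RC = 1.155×10^-7 s. I_d in the gap equals the RC charging current.
I_d(t) = (V₀/R) e^(−t/τ) = 6.957×10^-3 · e^(−0.4727) = 4.34×10^-3 A.

4.34×10^-3 A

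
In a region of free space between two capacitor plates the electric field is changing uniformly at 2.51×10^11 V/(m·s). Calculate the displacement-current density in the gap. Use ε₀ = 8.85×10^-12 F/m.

J_d = ε₀ dE/dt = (8.85×10^-12)(2.51×10^11) = 2.22 A/m².

2.22 A/m²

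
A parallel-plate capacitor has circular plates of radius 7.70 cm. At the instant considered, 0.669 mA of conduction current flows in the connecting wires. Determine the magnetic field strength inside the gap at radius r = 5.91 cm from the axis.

Between the plates the displacement current equals the wire current: I_d = 0.669 mA = 6.69×10^-4 A.
∮B·dl = μ₀ I_d,enc with I_d,enc = I_d r²/R² = 3.941×10^-4 A; so B = μ₀ I_d,enc/(2πr) = 1.33×10^-9 T.

1.33×10^-9 T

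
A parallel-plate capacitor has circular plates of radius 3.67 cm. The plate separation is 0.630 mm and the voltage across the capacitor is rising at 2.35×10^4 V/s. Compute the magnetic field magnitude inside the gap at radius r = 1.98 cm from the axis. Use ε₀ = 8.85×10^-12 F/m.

4.11×10^-12 T

With E = V/d, dE/dt = 3.730×10^7 V/(m·s) and πR² = 4.231×10^-3 m², giving I_d = ε₀ πR² dE/dt = 1.397×10^-6 A.
An Ampèrian loop of radius r encloses a fraction (r/R)² of I_d. Then B·2πr = μ₀ I_d (r/R)², giving B = μ₀ I_d r/(2πR²) = 4.11×10^-12 T.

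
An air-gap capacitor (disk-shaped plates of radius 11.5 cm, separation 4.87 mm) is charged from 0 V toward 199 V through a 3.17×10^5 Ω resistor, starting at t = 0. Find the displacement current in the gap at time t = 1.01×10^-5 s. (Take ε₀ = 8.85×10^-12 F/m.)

With C = ε₀A/d = (8.85×10^-12)(0.04155)/(4.87×10^-3) = 7.551×10^-11 F, the time constant is τ = RC = 2.394×10^-5 s, so t/τ = 0.4219 and e^(−t/τ) = 0.6558.
I_d = I_cond = (V₀/R) e^(−t/τ) = (6.278×10^-4)(0.6558) = 4.12×10^-4 A.

4.12×10^-4 A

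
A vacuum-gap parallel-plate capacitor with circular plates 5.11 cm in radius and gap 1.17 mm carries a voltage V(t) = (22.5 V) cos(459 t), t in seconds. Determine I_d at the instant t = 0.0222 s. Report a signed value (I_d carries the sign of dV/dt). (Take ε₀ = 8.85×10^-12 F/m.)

4.44×10^-7 A

C = ε₀A/d = (8.85×10^-12)(8.203×10^-3)/(1.17×10^-3) = 6.205×10^-11 F. dV/dt = V₀ω·−sin(ωt); at ωt = 10.1898 rad this factor is 0.6926.
I_d = C dV/dt = (6.205×10^-11)(22.5)(459)(0.6926) = 4.44×10^-7 A.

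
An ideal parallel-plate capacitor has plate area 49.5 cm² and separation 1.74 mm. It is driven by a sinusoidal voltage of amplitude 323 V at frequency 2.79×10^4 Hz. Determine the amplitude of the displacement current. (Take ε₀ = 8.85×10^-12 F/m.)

1.43×10^-3 A

The displacement current equals the conduction current C dV/dt, which peaks at C V₀ ω.
With C = ε₀A/d = (8.85×10^-12)(4.95×10^-3)/(1.74×10^-3) = 2.518×10^-11 F and ω = 2πf = 1.753×10^5 rad/s, I_d,max = (2.518×10^-11)(323)(1.753×10^5) = 1.43×10^-3 A.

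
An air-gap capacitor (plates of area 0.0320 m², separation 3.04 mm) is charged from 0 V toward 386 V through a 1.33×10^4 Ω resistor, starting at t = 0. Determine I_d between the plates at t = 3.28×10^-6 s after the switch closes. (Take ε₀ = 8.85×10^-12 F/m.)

C = ε₀A/d = (8.85×10^-12)(0.0320)/(3.04×10^-3) = 9.316×10^-11 F and τ = RC = 1.239×10^-6 s. I_d in the gap equals the RC charging current.
I_d(t) = (V₀/R) e^(−t/τ) = 0.02902 · e^(−2.647) = 2.06×10^-3 A.

2.06×10^-3 A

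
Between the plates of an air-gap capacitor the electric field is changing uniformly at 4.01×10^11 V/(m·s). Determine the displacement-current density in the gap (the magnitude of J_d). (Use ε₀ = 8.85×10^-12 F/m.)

The displacement-current density is ε₀ ∂E/∂t = (8.85×10^-12)(4.01×10^11) = 3.55 A/m².

3.55 A/m²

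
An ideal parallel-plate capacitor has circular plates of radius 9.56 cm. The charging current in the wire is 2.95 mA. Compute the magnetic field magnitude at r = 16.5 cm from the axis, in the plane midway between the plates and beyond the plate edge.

Between the plates the displacement current equals the wire current: I_d = 2.95 mA = 2.95×10^-3 A.
Outside the plates the loop encloses all of I_d, so B·2πr = μ₀ I_d and B = 3.58×10^-9 T.

3.58×10^-9 T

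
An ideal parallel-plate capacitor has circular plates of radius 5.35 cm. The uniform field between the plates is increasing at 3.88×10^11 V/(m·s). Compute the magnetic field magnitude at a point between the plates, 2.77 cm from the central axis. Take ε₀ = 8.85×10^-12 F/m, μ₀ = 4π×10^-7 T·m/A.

I_d = ε₀ dΦ_E/dt = ε₀ πR² (dE/dt) = (8.85×10^-12)(8.992×10^-3)(3.88×10^11) = 0.03088 A through the full plate area.
An Ampèrian loop of radius r encloses a fraction (r/R)² of I_d. Then B·2πr = μ₀ I_d (r/R)², giving B = μ₀ I_d r/(2πR²) = 5.98×10^-8 T.

5.98×10^-8 T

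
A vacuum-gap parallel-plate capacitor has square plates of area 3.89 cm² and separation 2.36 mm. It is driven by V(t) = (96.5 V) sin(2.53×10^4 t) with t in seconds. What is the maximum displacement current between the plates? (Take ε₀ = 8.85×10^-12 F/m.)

The displacement current equals the conduction current C dV/dt, which peaks at C V₀ ω.
With C = ε₀A/d = (8.85×10^-12)(3.89×10^-4)/(2.36×10^-3) = 1.459×10^-12 F and ω = 2.53×10^4 rad/s, I_d,max = (1.459×10^-12)(96.5)(2.53×10^4) = 3.56×10^-6 A.

3.56×10^-6 A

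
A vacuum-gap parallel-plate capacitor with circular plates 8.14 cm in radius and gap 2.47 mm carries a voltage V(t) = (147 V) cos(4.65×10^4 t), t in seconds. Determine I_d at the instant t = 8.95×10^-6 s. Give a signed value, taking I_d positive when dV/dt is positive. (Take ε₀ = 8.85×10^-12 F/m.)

-2.06×10^-4 A

dV/dt = (147)(4.65×10^4)·−sin(0.416175) = -2.763×10^6 V/s.
I_d = C dV/dt with C = ε₀A/d = (8.85×10^-12)(0.02082)/(2.47×10^-3) = 7.460×10^-11 F, so I_d = (7.460×10^-11)(-2.763×10^6) = -2.06×10^-4 A.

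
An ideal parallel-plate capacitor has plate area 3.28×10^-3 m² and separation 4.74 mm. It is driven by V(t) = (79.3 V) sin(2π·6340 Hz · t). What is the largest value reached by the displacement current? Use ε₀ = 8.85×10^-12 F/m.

1.93×10^-5 A

C = ε₀A/d = (8.85×10^-12)(3.28×10^-3)/(4.74×10^-3) = 6.124×10^-12 F; ω = 2πf = 3.984×10^4 rad/s.
I_d = C dV/dt, so |I_d|_max = C V₀ ω = (6.124×10^-12)(79.3)(3.984×10^4) = 1.93×10^-5 A.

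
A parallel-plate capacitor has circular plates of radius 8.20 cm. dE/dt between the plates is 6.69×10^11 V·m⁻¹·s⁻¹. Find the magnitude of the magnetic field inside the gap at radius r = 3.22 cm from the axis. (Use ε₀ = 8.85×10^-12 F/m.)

Total displacement current: I_d = ε₀(πR²)(dE/dt) = (8.85×10^-12)(0.02112)(6.69×10^11) = 0.1250 A.
For r < R the Ampère–Maxwell law gives B(2πr) = μ₀ I_d (r²/R²), so B = μ₀ I_d r/(2πR²) = (4π×10^-7)(0.1250)(0.0322)/(2π·0.0820²) = 1.20×10^-7 T.

1.20×10^-7 T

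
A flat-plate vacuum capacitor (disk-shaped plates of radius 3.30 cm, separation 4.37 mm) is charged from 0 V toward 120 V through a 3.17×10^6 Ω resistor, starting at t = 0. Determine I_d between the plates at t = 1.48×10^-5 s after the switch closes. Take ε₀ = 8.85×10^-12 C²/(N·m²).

C = ε₀A/d = (8.85×10^-12)(3.421×10^-3)/(4.37×10^-3) = 6.928×10^-12 F and τ = RC = 2.196×10^-5 s. I_d in the gap equals the RC charging current.
I_d(t) = (V₀/R) e^(−t/τ) = 3.785×10^-5 · e^(−0.6740) = 1.93×10^-5 A.

1.93×10^-5 A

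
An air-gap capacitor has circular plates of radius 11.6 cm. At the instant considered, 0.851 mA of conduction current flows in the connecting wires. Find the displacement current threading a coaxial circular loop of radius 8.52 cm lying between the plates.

By continuity the displacement current in the gap matches the conduction current: I_d = 8.51×10^-4 A.
Since J_d is uniform, the enclosed fraction is (r/R)² = 0.5395, giving I_d,enc = 4.59×10^-4 A.

4.59×10^-4 A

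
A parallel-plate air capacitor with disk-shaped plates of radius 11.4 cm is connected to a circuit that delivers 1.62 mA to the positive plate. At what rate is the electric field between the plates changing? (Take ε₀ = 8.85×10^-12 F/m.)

The displacement current between the plates equals the conduction current, I_d = 1.62 mA.
Inverting I_d = ε₀ A dE/dt gives dE/dt = 1.62×10^-3 / (8.85×10^-12 · 0.04083) = 4.48×10^9 V/(m·s).

4.48×10^9 V/(m·s)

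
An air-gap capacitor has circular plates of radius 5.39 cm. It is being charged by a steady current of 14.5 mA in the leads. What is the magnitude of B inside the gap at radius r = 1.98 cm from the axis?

1.98×10^-8 T

Between the plates the displacement current equals the wire current: I_d = 14.5 mA = 0.0145 A.
An Ampèrian loop of radius r encloses a fraction (r/R)² of I_d. Then B·2πr = μ₀ I_d (r/R)², giving B = μ₀ I_d r/(2πR²) = 1.98×10^-8 T.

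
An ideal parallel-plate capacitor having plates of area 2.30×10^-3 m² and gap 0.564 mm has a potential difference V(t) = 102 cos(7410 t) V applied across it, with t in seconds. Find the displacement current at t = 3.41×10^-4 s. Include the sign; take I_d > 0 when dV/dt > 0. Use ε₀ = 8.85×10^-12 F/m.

dE/dt = (V₀ω/d)·−sin(ωt) with ωt = 2.52681 rad: (102)(7410)(-0.5768)/(5.64×10^-4) = -7.730×10^8 V/(m·s).
I_d = ε₀ A dE/dt = (8.85×10^-12)(2.30×10^-3)(-7.730×10^8) = -1.57×10^-5 A.

-1.57×10^-5 A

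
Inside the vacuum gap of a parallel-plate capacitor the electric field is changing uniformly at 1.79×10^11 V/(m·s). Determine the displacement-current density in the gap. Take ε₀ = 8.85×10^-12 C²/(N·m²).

1.58 A/m²

The displacement-current density is ε₀ ∂E/∂t = (8.85×10^-12)(1.79×10^11) = 1.58 A/m².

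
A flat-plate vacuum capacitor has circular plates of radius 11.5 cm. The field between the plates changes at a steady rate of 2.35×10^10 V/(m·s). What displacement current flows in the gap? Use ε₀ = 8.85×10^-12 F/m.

8.64×10^-3 A

The displacement current is ε₀ times dΦ_E/dt = ε₀ A dE/dt = (8.85×10^-12)(0.04155)(2.35×10^10) = 8.64×10^-3 A.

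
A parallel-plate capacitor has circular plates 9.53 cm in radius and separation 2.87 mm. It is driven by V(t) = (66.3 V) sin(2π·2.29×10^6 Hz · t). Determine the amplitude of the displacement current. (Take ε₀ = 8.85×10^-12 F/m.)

C = ε₀A/d = (8.85×10^-12)(0.02853)/(2.87×10^-3) = 8.798×10^-11 F; ω = 2πf = 1.439×10^7 rad/s.
I_d = C dV/dt, so |I_d|_max = C V₀ ω = (8.798×10^-11)(66.3)(1.439×10^7) = 0.0839 A.

0.0839 A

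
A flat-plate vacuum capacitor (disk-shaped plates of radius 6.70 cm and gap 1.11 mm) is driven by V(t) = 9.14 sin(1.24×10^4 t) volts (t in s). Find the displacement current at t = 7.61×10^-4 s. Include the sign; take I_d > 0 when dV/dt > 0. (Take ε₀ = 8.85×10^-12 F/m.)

C = ε₀A/d = (8.85×10^-12)(0.01410)/(1.11×10^-3) = 1.124×10^-10 F. dV/dt = V₀ω·cos(ωt); at ωt = 9.4364 rad this factor is -0.9999.
I_d = C dV/dt = (1.124×10^-10)(9.14)(1.24×10^4)(-0.9999) = -1.27×10^-5 A.

-1.27×10^-5 A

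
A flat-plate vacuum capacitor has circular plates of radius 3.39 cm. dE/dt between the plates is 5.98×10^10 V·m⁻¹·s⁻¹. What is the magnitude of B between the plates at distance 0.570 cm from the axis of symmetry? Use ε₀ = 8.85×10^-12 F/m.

1.90×10^-9 T

Through the whole plate area (πR² = 3.610×10^-3 m²), I_d = ε₀ πR² dE/dt = 1.911×10^-3 A.
∮B·dl = μ₀ I_d,enc with I_d,enc = I_d r²/R² = 5.403×10^-5 A; so B = μ₀ I_d,enc/(2πr) = 1.90×10^-9 T.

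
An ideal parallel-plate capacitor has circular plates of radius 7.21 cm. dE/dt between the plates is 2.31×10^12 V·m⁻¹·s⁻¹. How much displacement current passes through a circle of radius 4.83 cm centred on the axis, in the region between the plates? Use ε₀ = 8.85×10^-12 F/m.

0.150 A

I_d = ε₀ dΦ_E/dt = ε₀ πR² (dE/dt) = (8.85×10^-12)(0.01633)(2.31×10^12) = 0.3338 A through the full plate area.
The field is uniform, so I_d,enc = I_d (r/R)² = (0.3338)(4.83/7.21)² = 0.150 A.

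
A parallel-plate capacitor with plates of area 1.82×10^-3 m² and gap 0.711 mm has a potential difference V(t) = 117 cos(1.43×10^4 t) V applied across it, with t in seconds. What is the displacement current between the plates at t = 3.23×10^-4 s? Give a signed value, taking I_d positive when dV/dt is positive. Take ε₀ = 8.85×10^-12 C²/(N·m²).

dE/dt = (V₀ω/d)·−sin(ωt) with ωt = 4.6189 rad: (117)(1.43×10^4)(0.9956)/(7.11×10^-4) = 2.343×10^9 V/(m·s).
I_d = ε₀ A dE/dt = (8.85×10^-12)(1.82×10^-3)(2.343×10^9) = 3.77×10^-5 A.

3.77×10^-5 A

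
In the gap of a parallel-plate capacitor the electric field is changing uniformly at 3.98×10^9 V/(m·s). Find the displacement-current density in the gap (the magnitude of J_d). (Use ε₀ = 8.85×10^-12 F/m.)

0.0352 A/m²

The displacement-current density is ε₀ ∂E/∂t = (8.85×10^-12)(3.98×10^9) = 0.0352 A/m².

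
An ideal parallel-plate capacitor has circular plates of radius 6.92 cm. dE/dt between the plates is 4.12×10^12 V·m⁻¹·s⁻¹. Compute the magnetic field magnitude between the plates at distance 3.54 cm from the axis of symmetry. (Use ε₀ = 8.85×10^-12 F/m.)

8.11×10^-7 T

I_d = ε₀ dΦ_E/dt = ε₀ πR² (dE/dt) = (8.85×10^-12)(0.01504)(4.12×10^12) = 0.5484 A through the full plate area.
An Ampèrian loop of radius r encloses a fraction (r/R)² of I_d. Then B·2πr = μ₀ I_d (r/R)², giving B = μ₀ I_d r/(2πR²) = 8.11×10^-7 T.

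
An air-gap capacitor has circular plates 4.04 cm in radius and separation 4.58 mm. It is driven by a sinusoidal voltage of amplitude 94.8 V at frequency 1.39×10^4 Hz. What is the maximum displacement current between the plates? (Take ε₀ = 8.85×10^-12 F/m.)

C = ε₀A/d = (8.85×10^-12)(5.128×10^-3)/(4.58×10^-3) = 9.909×10^-12 F; ω = 2πf = 8.734×10^4 rad/s.
I_d = C dV/dt, so |I_d|_max = C V₀ ω = (9.909×10^-12)(94.8)(8.734×10^4) = 8.20×10^-5 A.

8.20×10^-5 A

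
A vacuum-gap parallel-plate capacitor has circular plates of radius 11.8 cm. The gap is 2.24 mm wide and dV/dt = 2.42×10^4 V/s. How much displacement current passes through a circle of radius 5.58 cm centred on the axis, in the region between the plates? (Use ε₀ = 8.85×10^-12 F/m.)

9.35×10^-7 A

With E = V/d, dE/dt = 1.080×10^7 V/(m·s) and πR² = 0.04374 m², giving I_d = ε₀ πR² dE/dt = 4.181×10^-6 A.
Through an area πr² the displacement current is I_d·(πr²/πR²) = I_d (r/R)² = 9.35×10^-7 A.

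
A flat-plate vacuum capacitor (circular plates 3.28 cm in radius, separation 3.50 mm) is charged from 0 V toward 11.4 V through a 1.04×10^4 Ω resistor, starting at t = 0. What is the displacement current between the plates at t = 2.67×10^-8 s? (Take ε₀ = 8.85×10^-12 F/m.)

C = ε₀A/d = (8.85×10^-12)(3.380×10^-3)/(3.50×10^-3) = 8.547×10^-12 F, so τ = RC = 8.889×10^-8 s.
The conduction current is I(t) = (V₀/R) e^(−t/τ), and the displacement current between the plates equals it.
t/τ = 0.3004; I_d = (11.4/1.04×10^4) · e^(−0.3004) = (1.096×10^-3)(0.7405) = 8.12×10^-4 A.

8.12×10^-4 A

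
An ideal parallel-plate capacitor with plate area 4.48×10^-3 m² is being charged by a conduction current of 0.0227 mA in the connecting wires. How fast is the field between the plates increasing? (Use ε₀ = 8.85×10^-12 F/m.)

The displacement current between the plates equals the conduction current, I_d = 0.0227 mA.
Since I_d = ε₀ A dE/dt, dE/dt = I_d/(ε₀A) = (2.27×10^-5)/((8.85×10^-12)(4.48×10^-3)) = 5.73×10^8 V/(m·s).

5.73×10^8 V/(m·s)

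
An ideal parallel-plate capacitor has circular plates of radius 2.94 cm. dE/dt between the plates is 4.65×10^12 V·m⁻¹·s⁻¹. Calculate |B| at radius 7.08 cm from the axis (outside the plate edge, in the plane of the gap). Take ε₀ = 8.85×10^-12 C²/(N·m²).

3.16×10^-7 T

Through the whole plate area (πR² = 2.715×10^-3 m²), I_d = ε₀ πR² dE/dt = 0.1117 A.
For r ≥ R the full I_d is enclosed: B = μ₀ I_d/(2πr) = (4π×10^-7)(0.1117)/(2π·0.0708) = 3.16×10^-7 T.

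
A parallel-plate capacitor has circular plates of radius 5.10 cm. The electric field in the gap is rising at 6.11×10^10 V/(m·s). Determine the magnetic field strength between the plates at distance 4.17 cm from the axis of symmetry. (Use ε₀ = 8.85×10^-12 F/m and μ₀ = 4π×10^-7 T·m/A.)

1.42×10^-8 T

Through the whole plate area (πR² = 8.171×10^-3 m²), I_d = ε₀ πR² dE/dt = 4.418×10^-3 A.
An Ampèrian loop of radius r encloses a fraction (r/R)² of I_d. Then B·2πr = μ₀ I_d (r/R)², giving B = μ₀ I_d r/(2πR²) = 1.42×10^-8 T.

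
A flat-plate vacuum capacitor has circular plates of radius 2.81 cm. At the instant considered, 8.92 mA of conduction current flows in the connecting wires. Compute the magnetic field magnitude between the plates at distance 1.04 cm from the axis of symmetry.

By continuity the displacement current in the gap matches the conduction current: I_d = 8.92×10^-3 A.
For r < R the Ampère–Maxwell law gives B(2πr) = μ₀ I_d (r²/R²), so B = μ₀ I_d r/(2πR²) = (4π×10^-7)(8.92×10^-3)(0.0104)/(2π·0.0281²) = 2.35×10^-8 T.

2.35×10^-8 T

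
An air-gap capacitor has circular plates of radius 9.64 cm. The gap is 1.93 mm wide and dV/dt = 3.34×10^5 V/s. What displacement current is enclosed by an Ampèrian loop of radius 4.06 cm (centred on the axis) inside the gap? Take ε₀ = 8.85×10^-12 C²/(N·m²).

With E = V/d, dE/dt = 1.731×10^8 V/(m·s) and πR² = 0.02919 m², giving I_d = ε₀ πR² dE/dt = 4.472×10^-5 A.
Since J_d is uniform, the enclosed fraction is (r/R)² = 0.1774, giving I_d,enc = 7.93×10^-6 A.

7.93×10^-6 A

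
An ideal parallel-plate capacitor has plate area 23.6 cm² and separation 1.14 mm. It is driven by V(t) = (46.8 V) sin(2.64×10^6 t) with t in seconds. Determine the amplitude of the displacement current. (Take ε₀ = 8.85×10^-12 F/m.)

C = ε₀A/d = (8.85×10^-12)(2.36×10^-3)/(1.14×10^-3) = 1.832×10^-11 F; ω = 2.64×10^6 rad/s.
I_d = C dV/dt, so |I_d|_max = C V₀ ω = (1.832×10^-11)(46.8)(2.64×10^6) = 2.26×10^-3 A.

2.26×10^-3 A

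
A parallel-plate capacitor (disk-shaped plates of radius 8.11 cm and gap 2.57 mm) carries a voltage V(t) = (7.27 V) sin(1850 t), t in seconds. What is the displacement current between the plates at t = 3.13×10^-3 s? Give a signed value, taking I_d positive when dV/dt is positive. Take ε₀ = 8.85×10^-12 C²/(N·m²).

8.43×10^-7 A

dV/dt = (7.27)(1850)·cos(5.7905) = 1.185×10^4 V/s.
I_d = C dV/dt with C = ε₀A/d = (8.85×10^-12)(0.02066)/(2.57×10^-3) = 7.114×10^-11 F, so I_d = (7.114×10^-11)(1.185×10^4) = 8.43×10^-7 A.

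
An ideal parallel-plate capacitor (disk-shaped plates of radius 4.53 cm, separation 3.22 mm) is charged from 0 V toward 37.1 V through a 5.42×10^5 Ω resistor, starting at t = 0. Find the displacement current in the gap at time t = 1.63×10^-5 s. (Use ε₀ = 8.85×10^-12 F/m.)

1.25×10^-5 A

C = ε₀A/d = (8.85×10^-12)(6.447×10^-3)/(3.22×10^-3) = 1.772×10^-11 F and τ = RC = 9.604×10^-6 s. I_d in the gap equals the RC charging current.
I_d(t) = (V₀/R) e^(−t/τ) = 6.845×10^-5 · e^(−1.697) = 1.25×10^-5 A.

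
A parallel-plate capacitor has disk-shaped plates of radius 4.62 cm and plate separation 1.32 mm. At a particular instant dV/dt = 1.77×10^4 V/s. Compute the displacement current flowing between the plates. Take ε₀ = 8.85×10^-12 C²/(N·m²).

7.96×10^-7 A

The field between the plates is E = V/d, so dE/dt = (1.77×10^4)/(1.32×10^-3 m) = 1.341×10^7 V/(m·s).
I_d = ε₀ A (dE/dt) = (8.85×10^-12)(6.706×10^-3)(1.341×10^7) = 7.96×10^-7 A.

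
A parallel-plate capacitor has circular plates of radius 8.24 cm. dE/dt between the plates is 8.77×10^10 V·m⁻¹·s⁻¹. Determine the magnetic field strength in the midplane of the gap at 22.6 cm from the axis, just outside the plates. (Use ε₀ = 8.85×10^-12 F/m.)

Through the whole plate area (πR² = 0.02133 m²), I_d = ε₀ πR² dE/dt = 0.01656 A.
For r ≥ R the full I_d is enclosed: B = μ₀ I_d/(2πr) = (4π×10^-7)(0.01656)/(2π·0.226) = 1.47×10^-8 T.

1.47×10^-8 T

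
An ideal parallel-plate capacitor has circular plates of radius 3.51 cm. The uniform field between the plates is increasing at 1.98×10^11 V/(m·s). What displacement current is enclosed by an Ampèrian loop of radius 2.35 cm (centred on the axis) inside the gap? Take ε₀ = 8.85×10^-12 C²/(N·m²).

Through the whole plate area (πR² = 3.870×10^-3 m²), I_d = ε₀ πR² dE/dt = 6.781×10^-3 A.
The field is uniform, so I_d,enc = I_d (r/R)² = (6.781×10^-3)(2.35/3.51)² = 3.04×10^-3 A.

3.04×10^-3 A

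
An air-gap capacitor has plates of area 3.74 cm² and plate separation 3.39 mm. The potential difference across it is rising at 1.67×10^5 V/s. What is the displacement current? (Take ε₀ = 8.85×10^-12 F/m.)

1.63×10^-7 A

The displacement current equals the charging current C dV/dt. With C = ε₀A/d = (8.85×10^-12)(3.74×10^-4)/(3.39×10^-3) = 9.764×10^-13 F, I_d = (9.764×10^-13)(1.67×10^5) = 1.63×10^-7 A.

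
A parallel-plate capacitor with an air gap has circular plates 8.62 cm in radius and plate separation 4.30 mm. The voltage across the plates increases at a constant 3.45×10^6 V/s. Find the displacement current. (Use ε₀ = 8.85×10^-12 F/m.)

E = V/d so dE/dt = (dV/dt)/d = 8.023×10^8 V/(m·s), and I_d = ε₀ A dE/dt = (8.85×10^-12)(0.02334)(8.023×10^8) = 1.66×10^-4 A.

1.66×10^-4 A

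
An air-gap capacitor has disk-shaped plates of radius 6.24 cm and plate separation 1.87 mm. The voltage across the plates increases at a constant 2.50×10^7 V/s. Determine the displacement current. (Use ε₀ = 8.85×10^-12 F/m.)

The displacement current equals the charging current C dV/dt. With C = ε₀A/d = (8.85×10^-12)(0.01223)/(1.87×10^-3) = 5.788×10^-11 F, I_d = (5.788×10^-11)(2.50×10^7) = 1.45×10^-3 A.

1.45×10^-3 A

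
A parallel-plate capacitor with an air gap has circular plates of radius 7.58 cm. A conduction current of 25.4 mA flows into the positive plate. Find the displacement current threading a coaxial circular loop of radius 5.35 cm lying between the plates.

0.0127 A

Between the plates the displacement current equals the wire current: I_d = 25.4 mA = 0.0254 A.
The field is uniform, so I_d,enc = I_d (r/R)² = (0.0254)(5.35/7.58)² = 0.0127 A.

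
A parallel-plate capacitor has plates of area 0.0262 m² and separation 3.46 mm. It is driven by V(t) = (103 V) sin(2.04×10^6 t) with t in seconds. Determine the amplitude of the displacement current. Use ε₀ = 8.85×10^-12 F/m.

0.0141 A

C = ε₀A/d = (8.85×10^-12)(0.0262)/(3.46×10^-3) = 6.701×10^-11 F; ω = 2.04×10^6 rad/s.
I_d = C dV/dt, so |I_d|_max = C V₀ ω = (6.701×10^-11)(103)(2.04×10^6) = 0.0141 A.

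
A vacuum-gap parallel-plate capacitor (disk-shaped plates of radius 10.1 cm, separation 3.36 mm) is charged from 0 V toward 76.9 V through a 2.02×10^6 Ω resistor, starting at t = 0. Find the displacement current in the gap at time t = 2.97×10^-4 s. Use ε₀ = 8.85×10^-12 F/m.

6.67×10^-6 A

With C = ε₀A/d = (8.85×10^-12)(0.03205)/(3.36×10^-3) = 8.442×10^-11 F, the time constant is τ = RC = 1.705×10^-4 s, so t/τ = 1.742 and e^(−t/τ) = 0.1752.
I_d = I_cond = (V₀/R) e^(−t/τ) = (3.807×10^-5)(0.1752) = 6.67×10^-6 A.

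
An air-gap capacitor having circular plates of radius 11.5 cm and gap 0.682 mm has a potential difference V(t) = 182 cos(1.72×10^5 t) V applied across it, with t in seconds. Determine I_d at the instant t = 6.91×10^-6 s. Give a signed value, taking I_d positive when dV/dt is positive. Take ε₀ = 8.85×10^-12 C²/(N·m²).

C = ε₀A/d = (8.85×10^-12)(0.04155)/(6.82×10^-4) = 5.392×10^-10 F. dV/dt = V₀ω·−sin(ωt); at ωt = 1.18852 rad this factor is -0.9278.
I_d = C dV/dt = (5.392×10^-10)(182)(1.72×10^5)(-0.9278) = -0.0157 A.

-0.0157 A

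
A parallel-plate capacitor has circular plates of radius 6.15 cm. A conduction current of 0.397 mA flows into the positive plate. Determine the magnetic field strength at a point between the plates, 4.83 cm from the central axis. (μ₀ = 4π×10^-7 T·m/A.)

1.01×10^-9 T

No conduction current crosses the gap, so I_d there equals the 3.97×10^-4 A in the leads.
∮B·dl = μ₀ I_d,enc with I_d,enc = I_d r²/R² = 2.449×10^-4 A; so B = μ₀ I_d,enc/(2πr) = 1.01×10^-9 T.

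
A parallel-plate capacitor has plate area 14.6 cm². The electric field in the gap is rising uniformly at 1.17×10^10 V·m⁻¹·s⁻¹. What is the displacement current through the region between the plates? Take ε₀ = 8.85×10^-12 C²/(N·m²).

1.51×10^-4 A

The displacement current is ε₀ times dΦ_E/dt = ε₀ A dE/dt = (8.85×10^-12)(1.46×10^-3)(1.17×10^10) = 1.51×10^-4 A.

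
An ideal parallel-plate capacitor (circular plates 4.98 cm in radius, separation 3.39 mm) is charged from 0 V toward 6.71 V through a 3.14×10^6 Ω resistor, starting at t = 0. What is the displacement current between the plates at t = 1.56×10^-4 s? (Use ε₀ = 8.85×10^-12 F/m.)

1.86×10^-7 A

With C = ε₀A/d = (8.85×10^-12)(7.791×10^-3)/(3.39×10^-3) = 2.034×10^-11 F, the time constant is τ = RC = 6.387×10^-5 s, so t/τ = 2.442 and e^(−t/τ) = 0.08699.
I_d = I_cond = (V₀/R) e^(−t/τ) = (2.137×10^-6)(0.08699) = 1.86×10^-7 A.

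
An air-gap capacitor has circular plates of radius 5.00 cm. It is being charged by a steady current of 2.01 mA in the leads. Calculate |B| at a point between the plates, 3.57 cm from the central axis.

By continuity the displacement current in the gap matches the conduction current: I_d = 2.01×10^-3 A.
An Ampèrian loop of radius r encloses a fraction (r/R)² of I_d. Then B·2πr = μ₀ I_d (r/R)², giving B = μ₀ I_d r/(2πR²) = 5.74×10^-9 T.

5.74×10^-9 T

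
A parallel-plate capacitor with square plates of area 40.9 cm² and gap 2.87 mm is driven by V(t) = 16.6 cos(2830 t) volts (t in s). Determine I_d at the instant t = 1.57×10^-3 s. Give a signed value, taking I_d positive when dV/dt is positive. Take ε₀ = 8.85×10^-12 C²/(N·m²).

5.71×10^-7 A

C = ε₀A/d = (8.85×10^-12)(4.09×10^-3)/(2.87×10^-3) = 1.261×10^-11 F. dV/dt = V₀ω·−sin(ωt); at ωt = 4.4431 rad this factor is 0.9640.
I_d = C dV/dt = (1.261×10^-11)(16.6)(2830)(0.9640) = 5.71×10^-7 A.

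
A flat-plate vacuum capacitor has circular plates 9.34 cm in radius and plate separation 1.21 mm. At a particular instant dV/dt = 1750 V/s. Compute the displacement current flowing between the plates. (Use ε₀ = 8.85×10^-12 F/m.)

3.51×10^-7 A

The displacement current equals the charging current C dV/dt. With C = ε₀A/d = (8.85×10^-12)(0.02741)/(1.21×10^-3) = 2.005×10^-10 F, I_d = (2.005×10^-10)(1750) = 3.51×10^-7 A.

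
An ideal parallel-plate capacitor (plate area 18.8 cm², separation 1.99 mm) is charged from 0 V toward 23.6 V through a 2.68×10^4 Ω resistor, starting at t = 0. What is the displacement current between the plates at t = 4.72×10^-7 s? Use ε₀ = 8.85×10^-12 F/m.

C = ε₀A/d = (8.85×10^-12)(1.88×10^-3)/(1.99×10^-3) = 8.361×10^-12 F and τ = RC = 2.241×10^-7 s. I_d in the gap equals the RC charging current.
I_d(t) = (V₀/R) e^(−t/τ) = 8.806×10^-4 · e^(−2.106) = 1.07×10^-4 A.

1.07×10^-4 A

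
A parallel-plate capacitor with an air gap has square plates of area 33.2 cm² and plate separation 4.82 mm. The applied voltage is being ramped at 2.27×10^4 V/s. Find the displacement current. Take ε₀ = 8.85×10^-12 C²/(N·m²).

1.38×10^-7 A

C = ε₀A/d = (8.85×10^-12)(3.32×10^-3)/(4.82×10^-3) = 6.096×10^-12 F.
I_d = C dV/dt = (6.096×10^-12)(2.27×10^4) = 1.38×10^-7 A.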